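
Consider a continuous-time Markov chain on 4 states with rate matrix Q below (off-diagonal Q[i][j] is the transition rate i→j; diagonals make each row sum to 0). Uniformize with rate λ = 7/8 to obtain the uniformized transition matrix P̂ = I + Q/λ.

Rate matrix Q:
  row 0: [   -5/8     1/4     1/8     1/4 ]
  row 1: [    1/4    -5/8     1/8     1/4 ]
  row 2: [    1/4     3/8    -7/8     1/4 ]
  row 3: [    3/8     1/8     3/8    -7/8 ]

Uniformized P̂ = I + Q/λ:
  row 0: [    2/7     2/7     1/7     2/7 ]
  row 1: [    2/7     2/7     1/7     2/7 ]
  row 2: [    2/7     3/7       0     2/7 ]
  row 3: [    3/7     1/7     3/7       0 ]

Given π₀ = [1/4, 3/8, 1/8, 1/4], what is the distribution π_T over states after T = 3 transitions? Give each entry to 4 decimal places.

π = [0.3178, 0.2788, 0.1819, 0.2216]

t=0: π = [0.2500, 0.3750, 0.1250, 0.2500]
t=1: π = [0.3214, 0.2679, 0.1964, 0.2143]
t=2: π = [0.3163, 0.2832, 0.1760, 0.2245]
t=3: π = [0.3178, 0.2788, 0.1819, 0.2216]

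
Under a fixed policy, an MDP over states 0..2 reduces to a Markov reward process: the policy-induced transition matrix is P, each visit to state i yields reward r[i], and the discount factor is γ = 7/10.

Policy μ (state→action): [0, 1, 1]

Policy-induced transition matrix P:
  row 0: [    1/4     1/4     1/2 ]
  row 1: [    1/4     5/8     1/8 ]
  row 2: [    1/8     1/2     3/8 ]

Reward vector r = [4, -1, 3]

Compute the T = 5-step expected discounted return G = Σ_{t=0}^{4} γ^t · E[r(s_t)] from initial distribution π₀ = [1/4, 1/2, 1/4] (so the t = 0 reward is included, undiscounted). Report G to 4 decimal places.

t=0: π = [0.2500, 0.5000, 0.2500], E[r] = 1.2500, γ^t·E[r] = 1.250000, running G = 1.250000
t=1: π = [0.2188, 0.5000, 0.2813], E[r] = 1.2188, γ^t·E[r] = 0.853125, running G = 2.103125
t=2: π = [0.2148, 0.5078, 0.2773], E[r] = 1.1836, γ^t·E[r] = 0.579961, running G = 2.683086
t=3: π = [0.2153, 0.5098, 0.2749], E[r] = 1.1763, γ^t·E[r] = 0.403460, running G = 3.086546
t=4: π = [0.2156, 0.5099, 0.2745], E[r] = 1.1761, γ^t·E[r] = 0.282378, running G = 3.368925

G = 3.3689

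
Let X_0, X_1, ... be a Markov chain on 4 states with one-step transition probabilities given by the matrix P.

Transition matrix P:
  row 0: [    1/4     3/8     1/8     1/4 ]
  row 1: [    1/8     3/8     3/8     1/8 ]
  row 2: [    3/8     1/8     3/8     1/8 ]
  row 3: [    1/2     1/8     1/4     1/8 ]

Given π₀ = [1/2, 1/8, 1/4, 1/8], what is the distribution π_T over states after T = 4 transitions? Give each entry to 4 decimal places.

t=0: π = [0.5000, 0.1250, 0.2500, 0.1250]
t=1: π = [0.2969, 0.2813, 0.2344, 0.1875]
t=2: π = [0.2910, 0.2695, 0.2773, 0.1621]
t=3: π = [0.2915, 0.2651, 0.2820, 0.1614]
t=4: π = [0.2924, 0.2642, 0.2820, 0.1614]

π = [0.2924, 0.2642, 0.2820, 0.1614]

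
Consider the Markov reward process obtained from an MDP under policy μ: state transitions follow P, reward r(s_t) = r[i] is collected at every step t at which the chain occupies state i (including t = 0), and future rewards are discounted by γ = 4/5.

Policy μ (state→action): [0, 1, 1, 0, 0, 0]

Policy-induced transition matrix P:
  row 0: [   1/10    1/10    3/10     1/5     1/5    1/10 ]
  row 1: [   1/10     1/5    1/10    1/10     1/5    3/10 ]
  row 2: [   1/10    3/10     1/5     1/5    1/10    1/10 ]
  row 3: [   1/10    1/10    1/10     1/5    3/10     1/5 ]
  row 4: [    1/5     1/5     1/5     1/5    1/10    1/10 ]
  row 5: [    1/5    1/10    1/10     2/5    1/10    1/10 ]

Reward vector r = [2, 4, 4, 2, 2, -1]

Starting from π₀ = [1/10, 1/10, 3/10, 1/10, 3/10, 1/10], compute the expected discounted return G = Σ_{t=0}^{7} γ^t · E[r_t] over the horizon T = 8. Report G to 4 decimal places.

t=0: π = [0.1000, 0.1000, 0.3000, 0.1000, 0.3000, 0.1000], E[r] = 2.5000, γ^t·E[r] = 2.500000, running G = 2.500000
t=1: π = [0.1400, 0.2000, 0.1800, 0.2100, 0.1400, 0.1300], E[r] = 2.3700, γ^t·E[r] = 1.896000, running G = 4.396000
t=2: π = [0.1270, 0.1700, 0.1600, 0.2060, 0.1760, 0.1610], E[r] = 2.1770, γ^t·E[r] = 1.393280, running G = 5.789280
t=3: π = [0.1337, 0.1666, 0.1590, 0.2152, 0.1709, 0.1546], E[r] = 2.1874, γ^t·E[r] = 1.119949, running G = 6.909229
t=4: π = [0.1326, 0.1656, 0.1597, 0.2143, 0.1731, 0.1548], E[r] = 2.1860, γ^t·E[r] = 0.895402, running G = 7.804631
t=5: π = [0.1328, 0.1658, 0.1598, 0.2144, 0.1727, 0.1545], E[r] = 2.1876, γ^t·E[r] = 0.716829, running G = 8.521460
t=6: π = [0.1327, 0.1658, 0.1598, 0.2143, 0.1727, 0.1546], E[r] = 2.1874, γ^t·E[r] = 0.573416, running G = 9.094876
t=7: π = [0.1327, 0.1658, 0.1598, 0.2143, 0.1727, 0.1546], E[r] = 2.1874, γ^t·E[r] = 0.458741, running G = 9.553616

G = 9.5536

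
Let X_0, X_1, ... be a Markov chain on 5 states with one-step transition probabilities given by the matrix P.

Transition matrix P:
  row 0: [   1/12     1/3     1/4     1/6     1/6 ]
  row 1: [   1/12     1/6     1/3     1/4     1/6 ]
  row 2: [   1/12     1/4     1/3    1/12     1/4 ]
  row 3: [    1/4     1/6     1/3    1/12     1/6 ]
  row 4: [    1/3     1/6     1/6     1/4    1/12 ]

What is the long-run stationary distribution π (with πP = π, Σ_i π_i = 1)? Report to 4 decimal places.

Balance equations π_j = Σ_i π_i·P[i][j]:
  π_0 = 1/12·π_0 + 1/12·π_1 + 1/12·π_2 + 1/4·π_3 + 1/3·π_4
  π_1 = 1/3·π_0 + 1/6·π_1 + 1/4·π_2 + 1/6·π_3 + 1/6·π_4
  π_2 = 1/4·π_0 + 1/3·π_1 + 1/3·π_2 + 1/3·π_3 + 1/6·π_4
  π_3 = 1/6·π_0 + 1/4·π_1 + 1/12·π_2 + 1/12·π_3 + 1/4·π_4
  normalize: π_0 + π_1 + π_2 + π_3 + π_4 = 1
Solving the linear system gives exactly π = [2072/13425, 1939/8950, 3908/13425, 1447/8950, 2366/13425].

π = [0.1543, 0.2166, 0.2911, 0.1617, 0.1762]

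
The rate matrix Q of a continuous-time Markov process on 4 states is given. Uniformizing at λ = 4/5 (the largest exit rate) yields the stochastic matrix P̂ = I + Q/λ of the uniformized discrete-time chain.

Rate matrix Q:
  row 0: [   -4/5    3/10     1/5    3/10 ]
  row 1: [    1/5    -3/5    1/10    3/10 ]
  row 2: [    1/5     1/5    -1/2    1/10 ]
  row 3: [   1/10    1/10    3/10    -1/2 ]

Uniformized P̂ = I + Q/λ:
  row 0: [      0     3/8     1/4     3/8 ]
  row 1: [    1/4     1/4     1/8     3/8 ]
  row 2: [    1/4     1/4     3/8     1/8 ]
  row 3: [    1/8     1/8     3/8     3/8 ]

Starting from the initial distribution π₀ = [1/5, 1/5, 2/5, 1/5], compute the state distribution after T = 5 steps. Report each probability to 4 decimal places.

t=0: π = [0.2000, 0.2000, 0.4000, 0.2000]
t=1: π = [0.1750, 0.2500, 0.3000, 0.2750]
t=2: π = [0.1719, 0.2375, 0.2906, 0.3000]
t=3: π = [0.1695, 0.2340, 0.2941, 0.3023]
t=4: π = [0.1698, 0.2334, 0.2953, 0.3015]
t=5: π = [0.1699, 0.2335, 0.2954, 0.3012]

π = [0.1699, 0.2335, 0.2954, 0.3012]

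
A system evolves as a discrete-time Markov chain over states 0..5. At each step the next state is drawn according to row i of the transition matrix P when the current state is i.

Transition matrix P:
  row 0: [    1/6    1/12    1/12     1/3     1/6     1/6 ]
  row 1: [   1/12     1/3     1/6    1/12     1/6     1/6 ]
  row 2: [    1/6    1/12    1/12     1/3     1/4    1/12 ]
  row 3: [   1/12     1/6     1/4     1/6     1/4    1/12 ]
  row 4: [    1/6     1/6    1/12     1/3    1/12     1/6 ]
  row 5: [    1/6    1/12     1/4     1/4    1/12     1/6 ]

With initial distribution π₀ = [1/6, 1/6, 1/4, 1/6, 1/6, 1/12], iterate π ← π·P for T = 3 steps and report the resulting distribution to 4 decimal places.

π = [0.1334, 0.1574, 0.1590, 0.2425, 0.1746, 0.1332]

t=0: π = [0.1667, 0.1667, 0.2500, 0.1667, 0.1667, 0.0833]
t=1: π = [0.1389, 0.1528, 0.1389, 0.2569, 0.1806, 0.1319]
t=2: π = [0.1325, 0.1580, 0.1609, 0.2413, 0.1736, 0.1337]
t=3: π = [0.1334, 0.1574, 0.1590, 0.2425, 0.1746, 0.1332]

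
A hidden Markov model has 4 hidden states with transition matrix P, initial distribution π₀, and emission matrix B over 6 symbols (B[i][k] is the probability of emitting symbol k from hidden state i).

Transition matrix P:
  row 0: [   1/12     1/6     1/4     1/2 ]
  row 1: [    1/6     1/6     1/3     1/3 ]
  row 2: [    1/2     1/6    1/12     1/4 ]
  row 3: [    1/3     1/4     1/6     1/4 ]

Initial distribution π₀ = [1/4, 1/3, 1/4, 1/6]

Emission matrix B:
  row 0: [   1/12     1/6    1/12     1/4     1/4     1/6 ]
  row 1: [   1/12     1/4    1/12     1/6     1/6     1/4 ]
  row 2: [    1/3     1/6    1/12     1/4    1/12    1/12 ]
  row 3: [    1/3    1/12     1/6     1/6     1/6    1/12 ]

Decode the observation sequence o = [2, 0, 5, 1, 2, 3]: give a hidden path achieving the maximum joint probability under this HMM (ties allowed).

path = [1, 2, 0, 1, 3, 0]

t=0: δ = [2.083e-02, 2.778e-02, 2.083e-02, 2.778e-02]  (obs o_0=2)
t=1: δ = [8.681e-04, 5.787e-04, 3.086e-03, 3.472e-03]  ψ = [2, 3, 1, 0]  (obs o_1=0)
t=2: δ = [2.572e-04, 2.170e-04, 4.823e-05, 7.234e-05]  ψ = [2, 3, 3, 3]  (obs o_2=5)
t=3: δ = [6.028e-06, 1.072e-05, 1.206e-05, 1.072e-05]  ψ = [1, 0, 1, 0]  (obs o_3=1)
t=4: δ = [5.023e-07, 2.233e-07, 2.977e-07, 5.954e-07]  ψ = [2, 3, 1, 1]  (obs o_4=2)
t=5: δ = [4.961e-08, 2.481e-08, 3.140e-08, 4.186e-08]  ψ = [3, 3, 0, 0]  (obs o_5=3)
backtrack: best end state = 0; path = [1, 2, 0, 1, 3, 0]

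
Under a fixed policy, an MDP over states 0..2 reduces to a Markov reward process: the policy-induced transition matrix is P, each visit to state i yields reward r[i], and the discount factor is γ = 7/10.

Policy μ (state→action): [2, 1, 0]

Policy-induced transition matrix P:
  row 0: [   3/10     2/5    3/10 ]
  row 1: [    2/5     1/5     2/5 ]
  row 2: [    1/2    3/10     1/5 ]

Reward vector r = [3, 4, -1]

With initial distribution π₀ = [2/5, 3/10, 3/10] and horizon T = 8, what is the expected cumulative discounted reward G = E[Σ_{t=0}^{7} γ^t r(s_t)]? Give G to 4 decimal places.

t=0: π = [0.4000, 0.3000, 0.3000], E[r] = 2.1000, γ^t·E[r] = 2.100000, running G = 2.100000
t=1: π = [0.3900, 0.3100, 0.3000], E[r] = 2.1100, γ^t·E[r] = 1.477000, running G = 3.577000
t=2: π = [0.3910, 0.3080, 0.3010], E[r] = 2.1040, γ^t·E[r] = 1.030960, running G = 4.607960
t=3: π = [0.3910, 0.3083, 0.3007], E[r] = 2.1055, γ^t·E[r] = 0.722187, running G = 5.330147
t=4: π = [0.3910, 0.3083, 0.3008], E[r] = 2.1052, γ^t·E[r] = 0.505466, running G = 5.835612
t=5: π = [0.3910, 0.3083, 0.3008], E[r] = 2.1053, γ^t·E[r] = 0.353832, running G = 6.189444
t=6: π = [0.3910, 0.3083, 0.3008], E[r] = 2.1053, γ^t·E[r] = 0.247682, running G = 6.437126
t=7: π = [0.3910, 0.3083, 0.3008], E[r] = 2.1053, γ^t·E[r] = 0.173377, running G = 6.610504

G = 6.6105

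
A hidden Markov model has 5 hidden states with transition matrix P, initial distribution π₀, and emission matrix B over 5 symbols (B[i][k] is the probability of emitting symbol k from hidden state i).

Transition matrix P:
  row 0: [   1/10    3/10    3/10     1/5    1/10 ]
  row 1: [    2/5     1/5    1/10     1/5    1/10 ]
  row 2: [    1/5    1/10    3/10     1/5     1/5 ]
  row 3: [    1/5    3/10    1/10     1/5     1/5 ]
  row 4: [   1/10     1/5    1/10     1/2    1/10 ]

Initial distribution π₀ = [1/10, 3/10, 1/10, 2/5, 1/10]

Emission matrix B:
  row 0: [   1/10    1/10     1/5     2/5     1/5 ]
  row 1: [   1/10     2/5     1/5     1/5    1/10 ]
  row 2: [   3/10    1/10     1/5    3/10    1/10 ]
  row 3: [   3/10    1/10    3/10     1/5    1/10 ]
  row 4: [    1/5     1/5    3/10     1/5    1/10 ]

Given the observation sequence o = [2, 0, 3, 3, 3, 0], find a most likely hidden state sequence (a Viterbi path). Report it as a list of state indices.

path = [3, 3, 1, 0, 2, 2]

t=0: δ = [2.000e-02, 6.000e-02, 2.000e-02, 1.200e-01, 3.000e-02]  (obs o_0=2)
t=1: δ = [2.400e-03, 3.600e-03, 3.600e-03, 7.200e-03, 4.800e-03]  ψ = [1, 3, 3, 3, 3]  (obs o_1=0)
t=2: δ = [5.760e-04, 4.320e-04, 3.240e-04, 4.800e-04, 2.880e-04]  ψ = [1, 3, 2, 4, 3]  (obs o_2=3)
t=3: δ = [6.912e-05, 3.456e-05, 5.184e-05, 2.880e-05, 1.920e-05]  ψ = [1, 0, 0, 4, 3]  (obs o_3=3)
t=4: δ = [5.530e-06, 4.147e-06, 6.221e-06, 2.765e-06, 2.074e-06]  ψ = [1, 0, 0, 0, 2]  (obs o_4=3)
t=5: δ = [1.659e-07, 1.659e-07, 5.599e-07, 3.732e-07, 2.488e-07]  ψ = [1, 0, 2, 2, 2]  (obs o_5=0)
backtrack: best end state = 2; path = [3, 3, 1, 0, 2, 2]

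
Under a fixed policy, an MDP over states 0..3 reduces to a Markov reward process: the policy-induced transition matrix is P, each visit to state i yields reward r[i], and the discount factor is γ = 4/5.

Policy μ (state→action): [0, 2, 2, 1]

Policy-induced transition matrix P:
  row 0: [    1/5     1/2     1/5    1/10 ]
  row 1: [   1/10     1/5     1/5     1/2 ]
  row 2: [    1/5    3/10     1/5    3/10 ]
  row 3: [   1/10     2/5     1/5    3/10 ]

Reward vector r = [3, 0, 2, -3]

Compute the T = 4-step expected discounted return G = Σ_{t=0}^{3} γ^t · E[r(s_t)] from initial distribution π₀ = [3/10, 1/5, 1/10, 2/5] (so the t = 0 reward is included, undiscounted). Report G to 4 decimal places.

G = -0.3785

t=0: π = [0.3000, 0.2000, 0.1000, 0.4000], E[r] = -0.1000, γ^t·E[r] = -0.100000, running G = -0.100000
t=1: π = [0.1400, 0.3800, 0.2000, 0.2800], E[r] = -0.0200, γ^t·E[r] = -0.016000, running G = -0.116000
t=2: π = [0.1340, 0.3180, 0.2000, 0.3480], E[r] = -0.2420, γ^t·E[r] = -0.154880, running G = -0.270880
t=3: π = [0.1334, 0.3298, 0.2000, 0.3368], E[r] = -0.2102, γ^t·E[r] = -0.107622, running G = -0.378502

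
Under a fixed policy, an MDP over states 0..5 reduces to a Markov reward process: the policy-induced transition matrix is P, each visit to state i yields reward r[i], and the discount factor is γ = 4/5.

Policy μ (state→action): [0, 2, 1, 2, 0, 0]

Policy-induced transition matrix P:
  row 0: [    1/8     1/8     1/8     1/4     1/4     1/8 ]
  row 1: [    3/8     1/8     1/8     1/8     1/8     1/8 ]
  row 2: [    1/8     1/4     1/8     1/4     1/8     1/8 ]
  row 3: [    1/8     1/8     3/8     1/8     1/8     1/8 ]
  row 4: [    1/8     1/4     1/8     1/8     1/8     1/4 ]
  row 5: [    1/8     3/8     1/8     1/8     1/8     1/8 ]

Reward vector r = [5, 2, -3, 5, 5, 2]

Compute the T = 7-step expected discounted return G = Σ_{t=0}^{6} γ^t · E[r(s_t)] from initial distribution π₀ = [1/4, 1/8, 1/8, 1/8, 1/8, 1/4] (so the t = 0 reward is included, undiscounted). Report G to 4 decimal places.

t=0: π = [0.2500, 0.1250, 0.1250, 0.1250, 0.1250, 0.2500], E[r] = 2.8750, γ^t·E[r] = 2.875000, running G = 2.875000
t=1: π = [0.1563, 0.2188, 0.1563, 0.1719, 0.1563, 0.1406], E[r] = 2.6719, γ^t·E[r] = 2.137500, running G = 5.012500
t=2: π = [0.1797, 0.1992, 0.1680, 0.1641, 0.1445, 0.1445], E[r] = 2.6250, γ^t·E[r] = 1.680000, running G = 6.692500
t=3: π = [0.1748, 0.2002, 0.1660, 0.1685, 0.1475, 0.1431], E[r] = 2.6421, γ^t·E[r] = 1.352750, running G = 8.045250
t=4: π = [0.1750, 0.2000, 0.1671, 0.1676, 0.1469, 0.1434], E[r] = 2.6329, γ^t·E[r] = 1.078450, running G = 9.123700
t=5: π = [0.1750, 0.2001, 0.1669, 0.1678, 0.1469, 0.1434], E[r] = 2.6344, γ^t·E[r] = 0.863245, running G = 9.986945
t=6: π = [0.1750, 0.2001, 0.1669, 0.1677, 0.1469, 0.1434], E[r] = 2.6342, γ^t·E[r] = 0.690538, running G = 10.677483

G = 10.6775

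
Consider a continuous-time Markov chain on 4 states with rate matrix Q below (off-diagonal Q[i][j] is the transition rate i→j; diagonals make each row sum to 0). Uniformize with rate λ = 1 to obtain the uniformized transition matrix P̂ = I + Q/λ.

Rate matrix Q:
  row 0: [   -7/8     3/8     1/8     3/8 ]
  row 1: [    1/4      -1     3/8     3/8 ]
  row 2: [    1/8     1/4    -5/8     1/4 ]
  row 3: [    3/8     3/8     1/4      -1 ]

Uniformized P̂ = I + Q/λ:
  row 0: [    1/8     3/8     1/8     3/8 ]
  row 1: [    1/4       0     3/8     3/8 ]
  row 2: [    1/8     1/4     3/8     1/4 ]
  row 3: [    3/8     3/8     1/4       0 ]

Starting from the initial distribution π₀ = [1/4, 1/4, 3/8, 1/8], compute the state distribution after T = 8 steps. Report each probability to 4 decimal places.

t=0: π = [0.2500, 0.2500, 0.3750, 0.1250]
t=1: π = [0.1875, 0.2344, 0.2969, 0.2813]
t=2: π = [0.2246, 0.2500, 0.2930, 0.2324]
t=3: π = [0.2144, 0.2446, 0.2898, 0.2512]
t=4: π = [0.2184, 0.2470, 0.2900, 0.2446]
t=5: π = [0.2170, 0.2461, 0.2898, 0.2470]
t=6: π = [0.2175, 0.2465, 0.2899, 0.2461]
t=7: π = [0.2173, 0.2463, 0.2899, 0.2465]
t=8: π = [0.2174, 0.2464, 0.2899, 0.2463]

π = [0.2174, 0.2464, 0.2899, 0.2463]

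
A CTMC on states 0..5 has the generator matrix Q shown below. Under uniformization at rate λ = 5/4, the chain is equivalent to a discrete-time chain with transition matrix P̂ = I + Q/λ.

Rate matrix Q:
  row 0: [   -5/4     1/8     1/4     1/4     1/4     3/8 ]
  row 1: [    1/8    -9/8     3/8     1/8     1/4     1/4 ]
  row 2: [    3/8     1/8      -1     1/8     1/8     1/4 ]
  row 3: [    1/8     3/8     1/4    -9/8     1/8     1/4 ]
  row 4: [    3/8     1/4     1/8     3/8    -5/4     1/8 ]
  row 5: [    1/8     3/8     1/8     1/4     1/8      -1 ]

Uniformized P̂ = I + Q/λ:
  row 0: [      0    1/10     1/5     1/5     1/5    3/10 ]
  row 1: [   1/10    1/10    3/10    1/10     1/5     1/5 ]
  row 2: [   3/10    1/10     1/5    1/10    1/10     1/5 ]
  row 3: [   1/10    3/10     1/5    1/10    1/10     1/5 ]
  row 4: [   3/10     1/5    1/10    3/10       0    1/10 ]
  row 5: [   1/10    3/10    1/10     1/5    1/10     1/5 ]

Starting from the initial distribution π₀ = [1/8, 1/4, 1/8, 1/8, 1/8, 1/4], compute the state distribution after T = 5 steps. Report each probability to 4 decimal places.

t=0: π = [0.1250, 0.2500, 0.1250, 0.1250, 0.1250, 0.2500]
t=1: π = [0.1375, 0.1875, 0.1875, 0.1625, 0.1250, 0.2000]
t=2: π = [0.1488, 0.1850, 0.1863, 0.1588, 0.1200, 0.2013]
t=3: π = [0.1464, 0.1840, 0.1864, 0.1590, 0.1214, 0.2029]
t=4: π = [0.1469, 0.1845, 0.1860, 0.1592, 0.1209, 0.2025]
t=5: π = [0.1467, 0.1844, 0.1861, 0.1591, 0.1211, 0.2026]

π = [0.1467, 0.1844, 0.1861, 0.1591, 0.1211, 0.2026]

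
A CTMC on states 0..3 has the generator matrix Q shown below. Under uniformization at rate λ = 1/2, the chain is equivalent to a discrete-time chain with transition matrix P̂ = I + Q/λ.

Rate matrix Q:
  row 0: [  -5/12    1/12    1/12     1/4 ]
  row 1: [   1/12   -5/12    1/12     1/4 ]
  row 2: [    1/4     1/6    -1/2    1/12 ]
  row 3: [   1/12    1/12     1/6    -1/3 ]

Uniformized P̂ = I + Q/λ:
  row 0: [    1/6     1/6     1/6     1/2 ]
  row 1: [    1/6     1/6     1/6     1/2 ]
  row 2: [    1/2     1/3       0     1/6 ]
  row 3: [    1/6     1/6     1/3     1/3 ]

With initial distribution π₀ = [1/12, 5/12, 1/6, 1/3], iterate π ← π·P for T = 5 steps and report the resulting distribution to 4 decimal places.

π = [0.2320, 0.1994, 0.1961, 0.3725]

t=0: π = [0.0833, 0.4167, 0.1667, 0.3333]
t=1: π = [0.2222, 0.1944, 0.1944, 0.3889]
t=2: π = [0.2315, 0.1991, 0.1991, 0.3704]
t=3: π = [0.2330, 0.1998, 0.1952, 0.3719]
t=4: π = [0.2317, 0.1992, 0.1961, 0.3729]
t=5: π = [0.2320, 0.1994, 0.1961, 0.3725]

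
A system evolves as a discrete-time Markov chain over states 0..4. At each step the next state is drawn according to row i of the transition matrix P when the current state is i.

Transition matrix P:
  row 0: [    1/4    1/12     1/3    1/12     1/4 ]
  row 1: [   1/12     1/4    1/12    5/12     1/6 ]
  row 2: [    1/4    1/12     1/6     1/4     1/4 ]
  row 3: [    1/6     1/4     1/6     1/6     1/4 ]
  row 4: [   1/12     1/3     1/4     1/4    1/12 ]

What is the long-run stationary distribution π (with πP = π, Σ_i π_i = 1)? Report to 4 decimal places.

π = [0.1624, 0.2074, 0.1931, 0.2377, 0.1995]

Balance equations π_j = Σ_i π_i·P[i][j]:
  π_0 = 1/4·π_0 + 1/12·π_1 + 1/4·π_2 + 1/6·π_3 + 1/12·π_4
  π_1 = 1/12·π_0 + 1/4·π_1 + 1/12·π_2 + 1/4·π_3 + 1/3·π_4
  π_2 = 1/3·π_0 + 1/12·π_1 + 1/6·π_2 + 1/6·π_3 + 1/4·π_4
  π_3 = 1/12·π_0 + 5/12·π_1 + 1/4·π_2 + 1/6·π_3 + 1/4·π_4
  normalize: π_0 + π_1 + π_2 + π_3 + π_4 = 1
Solving the linear system gives exactly π = [575/3541, 2203/10623, 2051/10623, 2525/10623, 2119/10623].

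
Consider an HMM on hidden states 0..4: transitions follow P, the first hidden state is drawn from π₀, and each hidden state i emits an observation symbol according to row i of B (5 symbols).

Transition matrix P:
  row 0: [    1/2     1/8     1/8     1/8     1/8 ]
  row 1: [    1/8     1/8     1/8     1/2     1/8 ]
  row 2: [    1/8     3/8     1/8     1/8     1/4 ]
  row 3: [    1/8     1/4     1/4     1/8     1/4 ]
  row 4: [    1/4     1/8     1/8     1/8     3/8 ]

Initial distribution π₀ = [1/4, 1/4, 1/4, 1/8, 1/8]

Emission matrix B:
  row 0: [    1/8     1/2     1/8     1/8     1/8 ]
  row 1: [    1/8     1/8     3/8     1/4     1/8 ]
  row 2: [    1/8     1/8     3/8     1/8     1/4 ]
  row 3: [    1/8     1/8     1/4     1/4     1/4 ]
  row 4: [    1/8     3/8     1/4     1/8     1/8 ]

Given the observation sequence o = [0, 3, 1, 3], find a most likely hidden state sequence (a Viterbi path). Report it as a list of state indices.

path = [0, 0, 0, 0]

t=0: δ = [3.125e-02, 3.125e-02, 3.125e-02, 1.562e-02, 1.562e-02]  (obs o_0=0)
t=1: δ = [1.953e-03, 2.930e-03, 4.883e-04, 3.906e-03, 9.766e-04]  ψ = [0, 2, 0, 1, 2]  (obs o_1=3)
t=2: δ = [4.883e-04, 1.221e-04, 1.221e-04, 1.831e-04, 3.662e-04]  ψ = [0, 3, 3, 1, 3]  (obs o_2=1)
t=3: δ = [3.052e-05, 1.526e-05, 7.629e-06, 1.526e-05, 1.717e-05]  ψ = [0, 0, 0, 0, 4]  (obs o_3=3)
backtrack: best end state = 0; path = [0, 0, 0, 0]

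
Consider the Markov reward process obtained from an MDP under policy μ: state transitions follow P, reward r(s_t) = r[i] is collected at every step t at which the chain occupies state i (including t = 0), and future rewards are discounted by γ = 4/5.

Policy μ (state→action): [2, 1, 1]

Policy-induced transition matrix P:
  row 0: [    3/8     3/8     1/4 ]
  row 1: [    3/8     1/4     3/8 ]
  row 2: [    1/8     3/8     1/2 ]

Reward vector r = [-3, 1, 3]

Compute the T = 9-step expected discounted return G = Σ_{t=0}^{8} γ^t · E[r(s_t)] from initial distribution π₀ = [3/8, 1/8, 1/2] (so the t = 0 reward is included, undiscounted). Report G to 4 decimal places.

t=0: π = [0.3750, 0.1250, 0.5000], E[r] = 0.5000, γ^t·E[r] = 0.500000, running G = 0.500000
t=1: π = [0.2500, 0.3594, 0.3906], E[r] = 0.7813, γ^t·E[r] = 0.625000, running G = 1.125000
t=2: π = [0.2773, 0.3301, 0.3926], E[r] = 0.6758, γ^t·E[r] = 0.432500, running G = 1.557500
t=3: π = [0.2769, 0.3337, 0.3894], E[r] = 0.6714, γ^t·E[r] = 0.343750, running G = 1.901250
t=4: π = [0.2776, 0.3333, 0.3891], E[r] = 0.6675, γ^t·E[r] = 0.273425, running G = 2.174675
t=5: π = [0.2777, 0.3333, 0.3889], E[r] = 0.6669, γ^t·E[r] = 0.218538, running G = 2.393213
t=6: π = [0.2778, 0.3333, 0.3889], E[r] = 0.6667, γ^t·E[r] = 0.174778, running G = 2.567991
t=7: π = [0.2778, 0.3333, 0.3889], E[r] = 0.6667, γ^t·E[r] = 0.139813, running G = 2.707804
t=8: π = [0.2778, 0.3333, 0.3889], E[r] = 0.6667, γ^t·E[r] = 0.111849, running G = 2.819653

G = 2.8197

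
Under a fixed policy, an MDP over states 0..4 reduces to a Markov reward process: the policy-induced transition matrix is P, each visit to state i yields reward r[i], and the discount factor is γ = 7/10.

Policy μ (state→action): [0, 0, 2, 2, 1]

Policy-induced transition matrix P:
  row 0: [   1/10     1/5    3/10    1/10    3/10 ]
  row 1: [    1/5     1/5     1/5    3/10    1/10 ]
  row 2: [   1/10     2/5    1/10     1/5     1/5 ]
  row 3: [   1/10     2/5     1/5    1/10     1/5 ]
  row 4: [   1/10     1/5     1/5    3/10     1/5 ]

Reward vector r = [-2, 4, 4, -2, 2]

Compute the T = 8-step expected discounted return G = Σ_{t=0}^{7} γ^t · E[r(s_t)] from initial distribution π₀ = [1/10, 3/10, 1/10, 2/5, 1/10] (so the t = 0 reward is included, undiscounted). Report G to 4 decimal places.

t=0: π = [0.1000, 0.3000, 0.1000, 0.4000, 0.1000], E[r] = 0.8000, γ^t·E[r] = 0.800000, running G = 0.800000
t=1: π = [0.1300, 0.3000, 0.2000, 0.1900, 0.1800], E[r] = 1.7200, γ^t·E[r] = 1.204000, running G = 2.004000
t=2: π = [0.1300, 0.2780, 0.1930, 0.2160, 0.1830], E[r] = 1.5580, γ^t·E[r] = 0.763420, running G = 2.767420
t=3: π = [0.1278, 0.2818, 0.1937, 0.2115, 0.1852], E[r] = 1.5938, γ^t·E[r] = 0.546673, running G = 3.314093
t=4: π = [0.1282, 0.2810, 0.1934, 0.2128, 0.1846], E[r] = 1.5851, γ^t·E[r] = 0.380583, running G = 3.694676
t=5: π = [0.1281, 0.2812, 0.1935, 0.2125, 0.1847], E[r] = 1.5871, γ^t·E[r] = 0.266750, running G = 3.961426
t=6: π = [0.1281, 0.2812, 0.1935, 0.2125, 0.1847], E[r] = 1.5867, γ^t·E[r] = 0.186669, running G = 4.148094
t=7: π = [0.1281, 0.2812, 0.1935, 0.2125, 0.1847], E[r] = 1.5868, γ^t·E[r] = 0.130677, running G = 4.278772

G = 4.2788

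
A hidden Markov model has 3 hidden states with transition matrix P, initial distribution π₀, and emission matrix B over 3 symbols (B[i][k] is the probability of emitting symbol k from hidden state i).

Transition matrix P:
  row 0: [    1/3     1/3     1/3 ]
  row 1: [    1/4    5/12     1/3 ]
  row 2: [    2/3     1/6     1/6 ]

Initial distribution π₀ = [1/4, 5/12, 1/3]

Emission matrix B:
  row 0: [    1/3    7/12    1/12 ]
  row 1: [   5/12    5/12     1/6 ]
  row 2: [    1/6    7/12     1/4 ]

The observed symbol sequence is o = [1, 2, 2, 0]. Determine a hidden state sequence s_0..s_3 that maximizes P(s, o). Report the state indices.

path = [1, 1, 2, 0]

t=0: δ = [1.458e-01, 1.736e-01, 1.944e-01]  (obs o_0=1)
t=1: δ = [1.080e-02, 1.206e-02, 1.447e-02]  ψ = [2, 1, 1]  (obs o_1=2)
t=2: δ = [8.038e-04, 8.372e-04, 1.005e-03]  ψ = [2, 1, 1]  (obs o_2=2)
t=3: δ = [2.233e-04, 1.454e-04, 4.651e-05]  ψ = [2, 1, 1]  (obs o_3=0)
backtrack: best end state = 0; path = [1, 1, 2, 0]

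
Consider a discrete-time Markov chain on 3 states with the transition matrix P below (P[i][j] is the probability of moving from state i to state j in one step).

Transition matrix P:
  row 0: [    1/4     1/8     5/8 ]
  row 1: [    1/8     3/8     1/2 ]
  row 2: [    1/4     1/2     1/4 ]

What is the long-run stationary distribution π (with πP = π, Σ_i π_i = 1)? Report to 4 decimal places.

π = [0.2029, 0.3768, 0.4203]

Balance equations π_j = Σ_i π_i·P[i][j]:
  π_0 = 1/4·π_0 + 1/8·π_1 + 1/4·π_2
  π_1 = 1/8·π_0 + 3/8·π_1 + 1/2·π_2
  normalize: π_0 + π_1 + π_2 = 1
Solving the linear system gives exactly π = [14/69, 26/69, 29/69].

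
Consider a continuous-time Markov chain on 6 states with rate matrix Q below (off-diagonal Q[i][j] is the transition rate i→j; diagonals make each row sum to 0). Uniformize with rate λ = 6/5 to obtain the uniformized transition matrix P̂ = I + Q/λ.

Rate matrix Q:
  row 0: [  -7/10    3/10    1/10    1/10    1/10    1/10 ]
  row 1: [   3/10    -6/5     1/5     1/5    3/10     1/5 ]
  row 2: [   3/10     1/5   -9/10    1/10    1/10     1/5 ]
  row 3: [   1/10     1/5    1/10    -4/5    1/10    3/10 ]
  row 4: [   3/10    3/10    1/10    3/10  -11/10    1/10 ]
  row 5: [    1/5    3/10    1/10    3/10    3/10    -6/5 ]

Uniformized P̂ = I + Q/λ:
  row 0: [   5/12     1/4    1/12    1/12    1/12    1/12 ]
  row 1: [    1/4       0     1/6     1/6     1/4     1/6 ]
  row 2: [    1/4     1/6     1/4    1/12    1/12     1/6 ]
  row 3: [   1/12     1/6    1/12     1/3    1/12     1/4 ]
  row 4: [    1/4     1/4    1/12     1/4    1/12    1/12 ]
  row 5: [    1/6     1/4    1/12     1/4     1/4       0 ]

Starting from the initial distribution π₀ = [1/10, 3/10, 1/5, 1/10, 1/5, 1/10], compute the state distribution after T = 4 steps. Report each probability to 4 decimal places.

t=0: π = [0.1000, 0.3000, 0.2000, 0.1000, 0.2000, 0.1000]
t=1: π = [0.2417, 0.1500, 0.1417, 0.1833, 0.1500, 0.1333]
t=2: π = [0.2486, 0.1854, 0.1194, 0.1889, 0.1306, 0.1271]
t=3: π = [0.2494, 0.1780, 0.1187, 0.1889, 0.1354, 0.1296]
t=4: π = [0.2493, 0.1799, 0.1179, 0.1896, 0.1346, 0.1287]

π = [0.2493, 0.1799, 0.1179, 0.1896, 0.1346, 0.1287]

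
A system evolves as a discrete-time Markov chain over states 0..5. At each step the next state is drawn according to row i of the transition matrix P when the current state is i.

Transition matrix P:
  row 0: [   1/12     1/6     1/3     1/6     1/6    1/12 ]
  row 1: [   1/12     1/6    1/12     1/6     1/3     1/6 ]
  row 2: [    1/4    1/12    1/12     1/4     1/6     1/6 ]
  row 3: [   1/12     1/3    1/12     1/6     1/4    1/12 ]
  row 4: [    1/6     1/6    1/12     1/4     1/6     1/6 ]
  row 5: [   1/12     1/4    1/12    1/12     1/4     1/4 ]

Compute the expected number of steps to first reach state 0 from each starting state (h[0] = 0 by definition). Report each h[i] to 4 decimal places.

First-step conditioning: h[0] = 0; for i ≠ 0, h[i] = 1 + Σ_k P[i][k]·h[k].
  h[1] = 1 + 1/6·h[1] + 1/12·h[2] + 1/6·h[3] + 1/3·h[4] + 1/6·h[5]
  h[2] = 1 + 1/12·h[1] + 1/12·h[2] + 1/4·h[3] + 1/6·h[4] + 1/6·h[5]
  h[3] = 1 + 1/3·h[1] + 1/12·h[2] + 1/6·h[3] + 1/4·h[4] + 1/12·h[5]
  h[4] = 1 + 1/6·h[1] + 1/12·h[2] + 1/4·h[3] + 1/6·h[4] + 1/6·h[5]
  h[5] = 1 + 1/4·h[1] + 1/12·h[2] + 1/12·h[3] + 1/4·h[4] + 1/4·h[5]
Solving the 5×5 linear system over states ≠ 0 gives exactly h = [0, 8298/979, 7017/979, 8343/979, 15417/1958, 16695/1958] (h[0] = 0 is the target).

h = [0.0000, 8.4760, 7.1675, 8.5220, 7.8739, 8.5266]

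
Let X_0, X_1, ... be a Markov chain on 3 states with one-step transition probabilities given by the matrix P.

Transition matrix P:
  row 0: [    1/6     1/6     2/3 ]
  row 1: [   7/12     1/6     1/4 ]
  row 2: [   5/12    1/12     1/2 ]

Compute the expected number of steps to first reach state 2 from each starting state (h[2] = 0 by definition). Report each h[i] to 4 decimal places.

First-step conditioning: h[2] = 0; for i ≠ 2, h[i] = 1 + Σ_k P[i][k]·h[k].
  h[0] = 1 + 1/6·h[0] + 1/6·h[1]
  h[1] = 1 + 7/12·h[0] + 1/6·h[1]
Solving the 2×2 linear system over states ≠ 2 gives exactly h = [72/43, 102/43, 0] (h[2] = 0 is the target).

h = [1.6744, 2.3721, 0.0000]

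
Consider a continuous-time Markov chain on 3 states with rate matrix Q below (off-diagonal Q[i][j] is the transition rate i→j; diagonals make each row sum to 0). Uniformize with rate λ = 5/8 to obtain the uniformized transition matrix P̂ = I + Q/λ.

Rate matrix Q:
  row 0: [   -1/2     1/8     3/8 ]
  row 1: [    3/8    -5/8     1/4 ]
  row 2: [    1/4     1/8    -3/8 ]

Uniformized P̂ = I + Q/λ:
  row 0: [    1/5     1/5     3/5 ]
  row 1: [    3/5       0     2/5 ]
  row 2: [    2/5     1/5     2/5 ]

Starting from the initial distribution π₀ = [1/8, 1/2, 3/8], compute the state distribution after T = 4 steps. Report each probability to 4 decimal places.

π = [0.3586, 0.1672, 0.4742]

t=0: π = [0.1250, 0.5000, 0.3750]
t=1: π = [0.4750, 0.1000, 0.4250]
t=2: π = [0.3250, 0.1800, 0.4950]
t=3: π = [0.3710, 0.1640, 0.4650]
t=4: π = [0.3586, 0.1672, 0.4742]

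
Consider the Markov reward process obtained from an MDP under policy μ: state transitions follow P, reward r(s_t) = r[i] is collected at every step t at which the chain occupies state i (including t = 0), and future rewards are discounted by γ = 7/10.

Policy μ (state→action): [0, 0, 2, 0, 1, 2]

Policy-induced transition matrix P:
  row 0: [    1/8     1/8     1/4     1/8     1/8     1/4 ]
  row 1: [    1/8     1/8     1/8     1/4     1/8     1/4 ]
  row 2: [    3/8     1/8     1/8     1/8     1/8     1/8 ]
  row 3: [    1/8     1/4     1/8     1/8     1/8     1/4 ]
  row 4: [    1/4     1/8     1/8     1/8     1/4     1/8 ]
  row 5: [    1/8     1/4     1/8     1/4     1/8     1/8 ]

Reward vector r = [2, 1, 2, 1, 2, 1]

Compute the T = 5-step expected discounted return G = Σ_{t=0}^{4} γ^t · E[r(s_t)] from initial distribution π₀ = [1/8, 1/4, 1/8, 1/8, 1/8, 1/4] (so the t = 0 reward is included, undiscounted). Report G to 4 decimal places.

G = 3.9679

t=0: π = [0.1250, 0.2500, 0.1250, 0.1250, 0.1250, 0.2500], E[r] = 1.3750, γ^t·E[r] = 1.375000, running G = 1.375000
t=1: π = [0.1719, 0.1719, 0.1406, 0.1875, 0.1406, 0.1875], E[r] = 1.4531, γ^t·E[r] = 1.017188, running G = 2.392188
t=2: π = [0.1777, 0.1719, 0.1465, 0.1699, 0.1426, 0.1914], E[r] = 1.4668, γ^t·E[r] = 0.718730, running G = 3.110918
t=3: π = [0.1794, 0.1702, 0.1472, 0.1704, 0.1428, 0.1899], E[r] = 1.4695, γ^t·E[r] = 0.504032, running G = 3.614950
t=4: π = [0.1797, 0.1700, 0.1474, 0.1700, 0.1429, 0.1900], E[r] = 1.4699, γ^t·E[r] = 0.352933, running G = 3.967883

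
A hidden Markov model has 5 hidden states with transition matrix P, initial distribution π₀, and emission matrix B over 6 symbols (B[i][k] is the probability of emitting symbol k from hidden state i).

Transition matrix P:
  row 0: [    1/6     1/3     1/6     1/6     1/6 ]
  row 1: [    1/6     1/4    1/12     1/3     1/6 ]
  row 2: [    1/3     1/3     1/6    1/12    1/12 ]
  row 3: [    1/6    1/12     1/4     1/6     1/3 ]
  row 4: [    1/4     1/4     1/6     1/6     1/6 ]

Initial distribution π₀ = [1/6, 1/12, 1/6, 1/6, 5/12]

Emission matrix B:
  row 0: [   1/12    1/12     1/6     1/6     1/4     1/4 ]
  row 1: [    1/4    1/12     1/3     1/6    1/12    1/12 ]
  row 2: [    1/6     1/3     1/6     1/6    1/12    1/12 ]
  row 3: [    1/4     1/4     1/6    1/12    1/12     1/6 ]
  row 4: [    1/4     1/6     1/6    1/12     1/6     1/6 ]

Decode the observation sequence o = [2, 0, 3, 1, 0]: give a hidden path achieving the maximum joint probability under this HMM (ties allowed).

t=0: δ = [2.778e-02, 2.778e-02, 2.778e-02, 2.778e-02, 6.944e-02]  (obs o_0=2)
t=1: δ = [1.447e-03, 4.340e-03, 1.929e-03, 2.894e-03, 2.894e-03]  ψ = [4, 4, 4, 4, 4]  (obs o_1=0)
t=2: δ = [1.206e-04, 1.808e-04, 1.206e-04, 1.206e-04, 8.038e-05]  ψ = [1, 1, 3, 1, 3]  (obs o_2=3)
t=3: δ = [3.349e-06, 3.768e-06, 1.005e-05, 1.507e-05, 6.698e-06]  ψ = [2, 1, 3, 1, 3]  (obs o_3=1)
t=4: δ = [2.791e-07, 8.372e-07, 6.279e-07, 6.279e-07, 1.256e-06]  ψ = [2, 2, 3, 3, 3]  (obs o_4=0)
backtrack: best end state = 4; path = [4, 1, 1, 3, 4]

path = [4, 1, 1, 3, 4]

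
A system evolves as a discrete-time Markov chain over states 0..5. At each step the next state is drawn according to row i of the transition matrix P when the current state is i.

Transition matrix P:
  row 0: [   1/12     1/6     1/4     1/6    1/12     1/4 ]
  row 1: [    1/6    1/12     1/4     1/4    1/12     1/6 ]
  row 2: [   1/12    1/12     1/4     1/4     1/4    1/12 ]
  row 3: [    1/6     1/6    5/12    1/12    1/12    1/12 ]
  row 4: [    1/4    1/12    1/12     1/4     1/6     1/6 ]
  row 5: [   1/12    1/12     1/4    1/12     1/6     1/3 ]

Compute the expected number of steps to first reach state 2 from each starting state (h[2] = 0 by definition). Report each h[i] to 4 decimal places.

h = [3.8861, 3.8295, 0.0000, 3.2698, 4.5309, 4.0059]

First-step conditioning: h[2] = 0; for i ≠ 2, h[i] = 1 + Σ_k P[i][k]·h[k].
  h[0] = 1 + 1/12·h[0] + 1/6·h[1] + 1/6·h[3] + 1/12·h[4] + 1/4·h[5]
  h[1] = 1 + 1/6·h[0] + 1/12·h[1] + 1/4·h[3] + 1/12·h[4] + 1/6·h[5]
  h[3] = 1 + 1/6·h[0] + 1/6·h[1] + 1/12·h[3] + 1/12·h[4] + 1/12·h[5]
  h[4] = 1 + 1/4·h[0] + 1/12·h[1] + 1/4·h[3] + 1/6·h[4] + 1/6·h[5]
  h[5] = 1 + 1/12·h[0] + 1/12·h[1] + 1/12·h[3] + 1/6·h[4] + 1/3·h[5]
Solving the 5×5 linear system over states ≠ 2 gives exactly h = [60534/15577, 59652/15577, 0, 50934/15577, 70578/15577, 62400/15577] (h[2] = 0 is the target).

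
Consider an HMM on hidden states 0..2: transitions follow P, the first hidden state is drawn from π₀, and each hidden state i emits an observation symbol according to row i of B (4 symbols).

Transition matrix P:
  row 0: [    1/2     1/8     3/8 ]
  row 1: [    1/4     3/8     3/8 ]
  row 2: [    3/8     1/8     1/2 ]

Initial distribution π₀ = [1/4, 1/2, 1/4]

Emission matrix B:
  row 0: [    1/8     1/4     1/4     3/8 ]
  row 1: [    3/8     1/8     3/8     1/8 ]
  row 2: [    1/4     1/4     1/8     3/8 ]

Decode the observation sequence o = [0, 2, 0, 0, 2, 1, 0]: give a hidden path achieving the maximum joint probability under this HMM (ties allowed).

path = [1, 1, 1, 1, 1, 2, 2]

t=0: δ = [3.125e-02, 1.875e-01, 6.250e-02]  (obs o_0=0)
t=1: δ = [1.172e-02, 2.637e-02, 8.789e-03]  ψ = [1, 1, 1]  (obs o_1=2)
t=2: δ = [8.240e-04, 3.708e-03, 2.472e-03]  ψ = [1, 1, 1]  (obs o_2=0)
t=3: δ = [1.159e-04, 5.214e-04, 3.476e-04]  ψ = [1, 1, 1]  (obs o_3=0)
t=4: δ = [3.259e-05, 7.332e-05, 2.444e-05]  ψ = [1, 1, 1]  (obs o_4=2)
t=5: δ = [4.583e-06, 3.437e-06, 6.874e-06]  ψ = [1, 1, 1]  (obs o_5=1)
t=6: δ = [3.222e-07, 4.833e-07, 8.593e-07]  ψ = [2, 1, 2]  (obs o_6=0)
backtrack: best end state = 2; path = [1, 1, 1, 1, 1, 2, 2]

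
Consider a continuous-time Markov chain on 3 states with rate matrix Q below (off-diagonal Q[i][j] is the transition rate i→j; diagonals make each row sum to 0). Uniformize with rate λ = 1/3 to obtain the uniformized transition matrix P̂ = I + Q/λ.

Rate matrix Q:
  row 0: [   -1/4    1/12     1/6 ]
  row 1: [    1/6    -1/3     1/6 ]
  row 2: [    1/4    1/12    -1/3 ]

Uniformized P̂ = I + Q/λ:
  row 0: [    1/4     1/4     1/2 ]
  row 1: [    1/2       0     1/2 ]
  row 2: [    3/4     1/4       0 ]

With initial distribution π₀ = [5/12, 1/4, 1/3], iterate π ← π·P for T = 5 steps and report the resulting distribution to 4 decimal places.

t=0: π = [0.4167, 0.2500, 0.3333]
t=1: π = [0.4792, 0.1875, 0.3333]
t=2: π = [0.4635, 0.2031, 0.3333]
t=3: π = [0.4674, 0.1992, 0.3333]
t=4: π = [0.4665, 0.2002, 0.3333]
t=5: π = [0.4667, 0.2000, 0.3333]

π = [0.4667, 0.2000, 0.3333]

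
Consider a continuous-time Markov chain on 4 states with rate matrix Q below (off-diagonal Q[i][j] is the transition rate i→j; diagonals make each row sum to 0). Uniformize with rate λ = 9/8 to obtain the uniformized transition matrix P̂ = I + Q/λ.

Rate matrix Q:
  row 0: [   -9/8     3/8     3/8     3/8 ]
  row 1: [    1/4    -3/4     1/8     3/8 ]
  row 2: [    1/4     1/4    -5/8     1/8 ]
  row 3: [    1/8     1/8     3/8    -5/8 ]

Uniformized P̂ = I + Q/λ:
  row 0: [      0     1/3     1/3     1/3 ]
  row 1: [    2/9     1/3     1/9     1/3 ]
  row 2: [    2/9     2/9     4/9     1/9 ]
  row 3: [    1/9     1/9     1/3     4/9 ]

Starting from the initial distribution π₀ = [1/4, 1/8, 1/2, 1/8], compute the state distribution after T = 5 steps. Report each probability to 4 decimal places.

π = [0.1549, 0.2325, 0.3166, 0.2960]

t=0: π = [0.2500, 0.1250, 0.5000, 0.1250]
t=1: π = [0.1528, 0.2500, 0.3611, 0.2361]
t=2: π = [0.1620, 0.2407, 0.3179, 0.2793]
t=3: π = [0.1552, 0.2359, 0.3152, 0.2937]
t=4: π = [0.1551, 0.2330, 0.3159, 0.2959]
t=5: π = [0.1549, 0.2325, 0.3166, 0.2960]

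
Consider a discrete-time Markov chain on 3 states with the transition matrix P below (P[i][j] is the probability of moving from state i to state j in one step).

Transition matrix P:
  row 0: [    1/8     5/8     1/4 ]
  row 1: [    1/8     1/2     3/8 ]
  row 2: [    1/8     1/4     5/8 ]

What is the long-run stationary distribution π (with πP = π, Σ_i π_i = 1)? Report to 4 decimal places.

Balance equations π_j = Σ_i π_i·P[i][j]:
  π_0 = 1/8·π_0 + 1/8·π_1 + 1/8·π_2
  π_1 = 5/8·π_0 + 1/2·π_1 + 1/4·π_2
  normalize: π_0 + π_1 + π_2 = 1
Solving the linear system gives exactly π = [1/8, 19/48, 23/48].

π = [0.1250, 0.3958, 0.4792]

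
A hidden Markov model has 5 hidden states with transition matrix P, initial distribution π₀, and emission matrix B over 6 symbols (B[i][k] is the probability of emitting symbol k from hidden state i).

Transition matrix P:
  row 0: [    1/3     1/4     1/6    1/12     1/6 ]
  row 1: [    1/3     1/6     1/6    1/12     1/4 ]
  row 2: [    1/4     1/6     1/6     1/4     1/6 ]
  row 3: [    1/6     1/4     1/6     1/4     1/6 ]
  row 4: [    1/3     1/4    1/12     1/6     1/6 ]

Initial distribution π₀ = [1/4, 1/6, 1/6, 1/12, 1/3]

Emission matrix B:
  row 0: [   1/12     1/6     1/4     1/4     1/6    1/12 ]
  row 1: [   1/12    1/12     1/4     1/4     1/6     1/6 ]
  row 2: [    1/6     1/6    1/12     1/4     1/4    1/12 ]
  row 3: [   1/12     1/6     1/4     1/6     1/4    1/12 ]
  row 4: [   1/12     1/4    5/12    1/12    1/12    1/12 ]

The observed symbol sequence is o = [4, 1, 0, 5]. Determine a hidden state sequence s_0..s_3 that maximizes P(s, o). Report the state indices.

t=0: δ = [4.167e-02, 2.778e-02, 4.167e-02, 2.083e-02, 2.778e-02]  (obs o_0=4)
t=1: δ = [2.315e-03, 8.681e-04, 1.157e-03, 1.736e-03, 1.736e-03]  ψ = [0, 0, 0, 2, 0]  (obs o_1=1)
t=2: δ = [6.430e-05, 4.823e-05, 6.430e-05, 3.617e-05, 3.215e-05]  ψ = [0, 0, 0, 3, 0]  (obs o_2=0)
t=3: δ = [1.786e-06, 2.679e-06, 8.931e-07, 1.340e-06, 1.005e-06]  ψ = [0, 0, 0, 2, 1]  (obs o_3=5)
backtrack: best end state = 1; path = [0, 0, 0, 1]

path = [0, 0, 0, 1]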